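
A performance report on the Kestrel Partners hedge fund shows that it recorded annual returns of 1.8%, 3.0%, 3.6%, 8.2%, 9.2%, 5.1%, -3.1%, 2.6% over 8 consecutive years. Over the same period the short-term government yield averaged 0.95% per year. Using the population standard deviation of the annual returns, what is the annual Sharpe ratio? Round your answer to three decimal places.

0.791

Mean return r̄ = 30.40 / 8 = 3.8000%
Σ(r − r̄)² = (1.8 − 3.8000)² + (3 − 3.8000)² + (3.6 − 3.8000)² + … = 103.9400
σ = √[103.9400 / 8] = 3.6045%
Sharpe = (r̄ − rf) / σ = (3.8000 − 0.95) / 3.6045 = 2.8500 / 3.6045 = 0.7907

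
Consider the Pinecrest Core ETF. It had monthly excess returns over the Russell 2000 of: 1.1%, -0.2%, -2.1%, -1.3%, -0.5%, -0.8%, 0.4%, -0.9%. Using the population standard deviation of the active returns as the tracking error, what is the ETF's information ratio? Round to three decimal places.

-0.579

μ = (1.1 − 0.2 − 2.1 − 1.3 − 0.5 − 0.8 + 0.4 − 0.9) / 8 = -0.5375%
Σ(r − μ)² = 6.8988; population σ = √(6.8988/8) = 0.9286%
IR = μ / tracking error = -0.5375 / 0.9286 = -0.5788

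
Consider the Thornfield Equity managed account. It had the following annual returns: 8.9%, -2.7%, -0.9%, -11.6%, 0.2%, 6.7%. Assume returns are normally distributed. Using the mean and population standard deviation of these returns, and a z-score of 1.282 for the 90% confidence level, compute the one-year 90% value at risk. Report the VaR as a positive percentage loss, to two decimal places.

8.45

r̄ = (8.9 − 2.7 − 0.9 − 11.6 + 0.2 + 6.7) / 6 = 0.1000%
Population σ = √[Σ(r − r̄)² / 6] = √[266.7400 / 6] = √44.4567 = 6.6676%
VaR = −(r̄ − z·σ) = −(0.1000 − 1.282 × 6.6676) = −(-8.4479) = 8.4479%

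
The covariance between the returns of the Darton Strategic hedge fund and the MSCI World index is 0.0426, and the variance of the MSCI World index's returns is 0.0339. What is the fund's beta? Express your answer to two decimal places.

1.26

β = Cov(Rp, Rm) / Var(Rm) = 0.0426 / 0.0339 = 1.2566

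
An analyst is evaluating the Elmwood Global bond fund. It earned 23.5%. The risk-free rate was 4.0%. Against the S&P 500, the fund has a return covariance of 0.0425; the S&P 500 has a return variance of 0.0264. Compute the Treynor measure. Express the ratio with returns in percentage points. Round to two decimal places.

β = Cov / Var = 0.0425 / 0.0264 = 1.6098
Treynor = (Rp − Rf) / β = (23.5% − 4.0%) / 1.6098 = 19.50 / 1.6098 = 12.1133

12.11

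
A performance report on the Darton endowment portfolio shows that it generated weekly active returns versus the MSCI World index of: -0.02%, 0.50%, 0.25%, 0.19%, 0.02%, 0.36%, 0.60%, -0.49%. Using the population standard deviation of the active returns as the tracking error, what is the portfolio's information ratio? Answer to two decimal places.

Mean return r̄ = 1.410 / 8 = 0.1763%
Σ(r − r̄)² = (-0.02 − 0.1763)² + (0.5 − 0.1763)² + (0.25 − 0.1763)² + … = 0.8306
population σ = √(0.8306 / 8) = √0.1038 = 0.3222%
IR = r̄ / tracking error = 0.1763 / 0.3222 = 0.5472

0.55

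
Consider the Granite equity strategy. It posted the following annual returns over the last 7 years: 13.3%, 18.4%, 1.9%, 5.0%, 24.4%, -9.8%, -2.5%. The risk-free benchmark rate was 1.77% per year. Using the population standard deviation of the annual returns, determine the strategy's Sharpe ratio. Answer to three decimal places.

μ = (13.3 + 18.4 + 1.9 + 5 + 24.4 − 9.8 − 2.5) / 7 = 7.2429%
Population std dev = √[874.4971 / 7] = 11.1771%
Sharpe = (μ − rf) / σ = (7.2429 − 1.77) / 11.1771 = 5.4729 / 11.1771 = 0.4897

0.490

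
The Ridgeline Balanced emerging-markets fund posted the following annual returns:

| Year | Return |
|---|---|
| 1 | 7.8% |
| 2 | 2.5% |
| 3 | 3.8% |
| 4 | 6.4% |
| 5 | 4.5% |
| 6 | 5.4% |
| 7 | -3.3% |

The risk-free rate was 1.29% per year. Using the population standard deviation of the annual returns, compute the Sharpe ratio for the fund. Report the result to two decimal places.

μ = (7.8 + 2.5 + 3.8 + 6.4 + 4.5 + 5.4 − 3.3) / 7 = 27.10 / 7 = 3.8714%
Σ(r − μ)² = 77.8743; population σ = √(77.8743/7) = 3.3354%
Sharpe = (μ − rf) / σ = (3.8714 − 1.29) / 3.3354 = 2.5814 / 3.3354 = 0.7739

0.77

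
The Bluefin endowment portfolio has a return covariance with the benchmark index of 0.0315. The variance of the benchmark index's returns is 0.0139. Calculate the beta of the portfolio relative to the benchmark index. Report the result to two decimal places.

β = Cov(Rp, Rm) / Var(Rm) = 0.0315 / 0.0139 = 2.2662

2.27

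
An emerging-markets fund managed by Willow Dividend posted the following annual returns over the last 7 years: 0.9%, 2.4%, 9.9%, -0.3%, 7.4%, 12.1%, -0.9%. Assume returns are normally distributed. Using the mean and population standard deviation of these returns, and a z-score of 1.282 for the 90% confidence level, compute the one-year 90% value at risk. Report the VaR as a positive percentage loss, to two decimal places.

Mean return r̄ = 31.50 / 7 = 4.5000%
Σ(r − r̄)² = (0.9 − 4.5000)² + (2.4 − 4.5000)² + … = 164.9000
population σ = √(164.9000 / 7) = √23.5571 = 4.8536%
VaR = −(r̄ − z·σ) = −(4.5000 − 1.282 × 4.8536) = −(-1.7223) = 1.7223%

1.72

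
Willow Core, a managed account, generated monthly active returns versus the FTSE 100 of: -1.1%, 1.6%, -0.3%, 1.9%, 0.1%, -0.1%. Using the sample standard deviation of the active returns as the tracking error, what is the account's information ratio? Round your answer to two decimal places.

μ = (-1.1 + 1.6 − 0.3 + 1.9 + 0.1 − 0.1) / 6 = 0.3500%
Sample std dev = √[6.7550 / 5] = 1.1623%
IR = μ / tracking error = 0.3500 / 1.1623 = 0.3011

0.30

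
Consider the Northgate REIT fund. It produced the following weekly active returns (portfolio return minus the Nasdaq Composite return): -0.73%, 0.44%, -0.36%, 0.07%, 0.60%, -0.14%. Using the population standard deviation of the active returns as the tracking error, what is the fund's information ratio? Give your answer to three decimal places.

-0.044

μ = (-0.73 + 0.44 − 0.36 + 0.07 + 0.6 − 0.14) / 6 = -0.120 / 6 = -0.0200%
Population std dev = √[1.2382 / 6] = 0.4543%
IR = μ / tracking error = -0.0200 / 0.4543 = -0.0440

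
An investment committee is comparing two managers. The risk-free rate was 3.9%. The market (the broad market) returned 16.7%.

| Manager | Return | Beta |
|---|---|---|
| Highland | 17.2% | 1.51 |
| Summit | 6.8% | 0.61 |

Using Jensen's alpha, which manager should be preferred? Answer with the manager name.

Highland: α = 17.2% − [3.9% + 1.51 × (16.7% − 3.9%)] = -6.028
Summit: α = 6.8% − [3.9% + 0.61 × (16.7% − 3.9%)] = -4.908
Highest: Summit (-4.908).

Summit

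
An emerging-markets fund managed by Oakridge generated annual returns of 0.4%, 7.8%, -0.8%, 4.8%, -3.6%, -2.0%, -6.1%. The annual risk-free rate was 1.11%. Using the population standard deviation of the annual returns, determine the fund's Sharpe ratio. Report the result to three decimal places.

-0.233

r̄ = (0.4 + 7.8 − 0.8 + 4.8 − 3.6 − 2 − 6.1) / 7 = 0.0714%
Population σ = √[Σ(r − r̄)² / 7] = √[138.8143 / 7] = √19.8306 = 4.4532%
Sharpe = (r̄ − rf) / σ = (0.0714 − 1.11) / 4.4532 = -1.0386 / 4.4532 = -0.2332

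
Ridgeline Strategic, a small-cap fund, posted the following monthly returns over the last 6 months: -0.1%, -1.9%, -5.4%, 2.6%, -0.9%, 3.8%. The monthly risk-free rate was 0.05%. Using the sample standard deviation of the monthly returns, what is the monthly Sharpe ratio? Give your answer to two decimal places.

-0.11

μ = (-0.1 − 1.9 − 5.4 + 2.6 − 0.9 + 3.8) / 6 = -0.3167%
Σ(r − μ)² = (-0.1 − (-0.3167))² + (-1.9 − (-0.3167))² + … = 54.1883
sample σ = √(54.1883 / 5) = √10.8377 = 3.2921%
Sharpe = (μ − rf) / σ = (-0.3167 − 0.05) / 3.2921 = -0.3667 / 3.2921 = -0.1114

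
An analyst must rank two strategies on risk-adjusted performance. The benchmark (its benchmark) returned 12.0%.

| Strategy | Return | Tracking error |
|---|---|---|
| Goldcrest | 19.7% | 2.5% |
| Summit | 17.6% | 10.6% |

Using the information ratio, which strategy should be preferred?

Goldcrest: IR = (19.7% − 12.0%) / 2.5% = 3.080
Summit: IR = (17.6% − 12.0%) / 10.6% = 0.528
Highest: Goldcrest (3.080).

Goldcrest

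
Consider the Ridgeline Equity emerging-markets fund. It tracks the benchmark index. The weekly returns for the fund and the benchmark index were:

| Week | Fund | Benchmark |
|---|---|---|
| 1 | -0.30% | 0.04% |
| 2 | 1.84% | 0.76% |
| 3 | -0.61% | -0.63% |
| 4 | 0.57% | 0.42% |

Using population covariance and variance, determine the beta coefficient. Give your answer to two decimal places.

r̄p = 0.3750%,  r̄m = 0.1475%
Cov = Σ(rp − r̄p)(rm − r̄m) / 4 = 0.4472
Var(rm) = Σ(rm − r̄m)² / 4 = 0.2664
β = Cov / Var = 0.4472 / 0.2664 = 1.6787

1.68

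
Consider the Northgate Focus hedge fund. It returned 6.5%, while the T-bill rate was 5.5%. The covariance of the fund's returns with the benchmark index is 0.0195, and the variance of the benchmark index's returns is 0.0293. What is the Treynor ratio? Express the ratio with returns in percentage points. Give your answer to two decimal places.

β = Cov / Var = 0.0195 / 0.0293 = 0.6655
Treynor = (Rp − Rf) / β = (6.5% − 5.5%) / 0.6655 = 1.00 / 0.6655 = 1.5026

1.50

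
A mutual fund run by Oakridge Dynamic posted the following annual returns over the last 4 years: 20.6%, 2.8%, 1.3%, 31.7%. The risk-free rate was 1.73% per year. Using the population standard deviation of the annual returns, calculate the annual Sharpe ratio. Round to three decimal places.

0.975

Mean return r̄ = 56.40 / 4 = 14.1000%
Population std dev = √[643.5400 / 4] = 12.6840%
Sharpe = (r̄ − rf) / σ = (14.1000 − 1.73) / 12.6840 = 12.3700 / 12.6840 = 0.9752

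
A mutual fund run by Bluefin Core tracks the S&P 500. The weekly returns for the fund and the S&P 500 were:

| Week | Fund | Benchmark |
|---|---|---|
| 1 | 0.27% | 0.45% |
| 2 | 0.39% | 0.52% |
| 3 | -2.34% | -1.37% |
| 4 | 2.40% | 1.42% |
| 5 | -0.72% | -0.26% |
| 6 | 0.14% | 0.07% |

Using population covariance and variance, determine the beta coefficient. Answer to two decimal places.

r̄p = 0.0233%,  r̄m = 0.1383%
Cov = Σ(rp − r̄p)(rm − r̄m) / 6 = 1.1860
Var(rm) = Σ(rm − r̄m)² / 6 = 0.7206
β = Cov / Var = 1.1860 / 0.7206 = 1.6459

1.65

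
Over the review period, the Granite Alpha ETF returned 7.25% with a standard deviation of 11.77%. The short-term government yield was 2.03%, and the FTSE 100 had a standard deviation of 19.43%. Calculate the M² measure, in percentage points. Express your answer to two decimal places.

10.65

Sharpe = (Rp − Rf) / σp = (7.25% − 2.03%) / 11.77% = 0.4435
M² = Rf + Sharpe × σm = 2.03% + 0.4435 × 19.43% = 10.6472%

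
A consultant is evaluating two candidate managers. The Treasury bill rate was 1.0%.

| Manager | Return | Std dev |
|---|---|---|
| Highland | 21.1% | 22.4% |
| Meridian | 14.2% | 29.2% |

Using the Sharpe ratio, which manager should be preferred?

Highland: Sharpe ratio = (21.1% − 1.0%) / 22.4% = 0.897
Meridian: Sharpe ratio = (14.2% − 1.0%) / 29.2% = 0.452
Highest: Highland (0.897).

Highland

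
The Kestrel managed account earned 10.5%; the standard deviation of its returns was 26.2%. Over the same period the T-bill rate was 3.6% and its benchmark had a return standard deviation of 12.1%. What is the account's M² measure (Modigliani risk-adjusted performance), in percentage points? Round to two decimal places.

6.79

Sharpe = (Rp − Rf) / σp = (10.5% − 3.6%) / 26.2% = 0.2634
M² = Rf + Sharpe × σm = 3.6% + 0.2634 × 12.1% = 6.7871%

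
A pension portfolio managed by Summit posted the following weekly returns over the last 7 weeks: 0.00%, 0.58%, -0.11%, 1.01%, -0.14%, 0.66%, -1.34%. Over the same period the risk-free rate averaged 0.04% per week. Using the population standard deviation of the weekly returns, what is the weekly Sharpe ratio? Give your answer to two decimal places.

r̄ = (0 + 0.58 − 0.11 + 1.01 − 0.14 + 0.66 − 1.34) / 7 = 0.660 / 7 = 0.0943%
Σ(r − r̄)² = (0 − 0.0943)² + (0.58 − 0.0943)² + (-0.11 − 0.0943)² + … = 3.5572
population σ = √(3.5572 / 7) = √0.5082 = 0.7129%
Sharpe = (r̄ − rf) / σ = (0.0943 − 0.04) / 0.7129 = 0.0543 / 0.7129 = 0.0762

0.08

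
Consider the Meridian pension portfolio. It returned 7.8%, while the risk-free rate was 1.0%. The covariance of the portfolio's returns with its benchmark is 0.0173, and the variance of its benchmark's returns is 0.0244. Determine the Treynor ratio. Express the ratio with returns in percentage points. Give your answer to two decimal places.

9.59

β = Cov / Var = 0.0173 / 0.0244 = 0.7090
Treynor = (Rp − Rf) / β = (7.8% − 1.0%) / 0.7090 = 6.80 / 0.7090 = 9.5910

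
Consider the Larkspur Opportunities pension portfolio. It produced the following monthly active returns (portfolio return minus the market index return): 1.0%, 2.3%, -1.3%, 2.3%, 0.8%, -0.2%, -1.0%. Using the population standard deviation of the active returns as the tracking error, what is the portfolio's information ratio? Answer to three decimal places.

Mean return r̄ = 3.90 / 7 = 0.5571%
Σ(r − r̄)² = (1 − 0.5571)² + (2.3 − 0.5571)² + … = 12.7771
population σ = √(12.7771 / 7) = √1.8253 = 1.3510%
IR = r̄ / tracking error = 0.5571 / 1.3510 = 0.4124

0.412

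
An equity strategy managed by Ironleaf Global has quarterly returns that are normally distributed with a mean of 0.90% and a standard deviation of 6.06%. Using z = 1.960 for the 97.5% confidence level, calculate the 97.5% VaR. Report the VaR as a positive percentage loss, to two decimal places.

VaR (as % loss) = −(μ − z·σ) = −(0.90% − 1.960 × 6.06%) = −(-10.9776%) = 10.9776%

10.98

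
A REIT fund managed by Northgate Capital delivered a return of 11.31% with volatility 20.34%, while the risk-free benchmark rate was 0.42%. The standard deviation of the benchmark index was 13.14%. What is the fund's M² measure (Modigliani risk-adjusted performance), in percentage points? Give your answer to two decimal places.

7.46

Sharpe = (Rp − Rf) / σp = (11.31% − 0.42%) / 20.34% = 0.5354
M² = Rf + Sharpe × σm = 0.42% + 0.5354 × 13.14% = 7.4552%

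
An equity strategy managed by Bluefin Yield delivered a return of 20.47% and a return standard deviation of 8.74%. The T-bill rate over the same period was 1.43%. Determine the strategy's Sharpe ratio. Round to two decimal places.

Sharpe = (Rp − Rf) / σp = (20.47% − 1.43%) / 8.74% = 19.04% / 8.74% = 2.1785

2.18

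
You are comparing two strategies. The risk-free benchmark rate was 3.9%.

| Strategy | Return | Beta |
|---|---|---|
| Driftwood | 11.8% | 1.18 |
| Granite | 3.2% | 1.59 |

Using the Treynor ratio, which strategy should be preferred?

Driftwood: Treynor = (11.8% − 3.9%) / 1.18 = 6.695
Granite: Treynor = (3.2% − 3.9%) / 1.59 = -0.440
Highest: Driftwood (6.695).

Driftwood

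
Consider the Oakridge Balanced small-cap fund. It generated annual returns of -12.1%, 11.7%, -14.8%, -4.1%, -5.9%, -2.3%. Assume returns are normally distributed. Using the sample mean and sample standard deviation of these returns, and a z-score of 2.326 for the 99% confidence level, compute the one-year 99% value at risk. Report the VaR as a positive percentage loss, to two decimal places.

26.23

r̄ = (-12.1 + 11.7 − 14.8 − 4.1 − 5.9 − 2.3) / 6 = -27.50 / 6 = -4.5833%
Σ(r − r̄)² = (-12.1 − (-4.5833))² + (11.7 − (-4.5833))² + … = 433.2083
sample σ = √(433.2083 / 5) = √86.6417 = 9.3082%
VaR = −(r̄ − z·σ) = −(-4.5833 − 2.326 × 9.3082) = −(-26.2342) = 26.2342%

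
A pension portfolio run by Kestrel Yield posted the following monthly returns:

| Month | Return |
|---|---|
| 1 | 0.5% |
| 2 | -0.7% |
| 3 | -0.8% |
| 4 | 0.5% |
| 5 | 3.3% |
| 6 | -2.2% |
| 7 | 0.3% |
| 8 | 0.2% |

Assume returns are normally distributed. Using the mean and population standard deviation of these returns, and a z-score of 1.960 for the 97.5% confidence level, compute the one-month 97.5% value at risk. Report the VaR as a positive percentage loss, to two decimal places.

2.75

μ = (0.5 − 0.7 − 0.8 + 0.5 + 3.3 − 2.2 + 0.3 + 0.2) / 8 = 0.1375%
Population σ = √[Σ(r − μ)² / 8] = √[17.3388 / 8] = √2.1674 = 1.4722%
VaR = −(μ − z·σ) = −(0.1375 − 1.960 × 1.4722) = −(-2.7480) = 2.7480%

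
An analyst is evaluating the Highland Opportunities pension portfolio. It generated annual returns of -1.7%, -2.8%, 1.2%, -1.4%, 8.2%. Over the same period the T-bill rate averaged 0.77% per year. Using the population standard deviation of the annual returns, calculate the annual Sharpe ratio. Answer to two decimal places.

r̄ = (-1.7 − 2.8 + 1.2 − 1.4 + 8.2) / 5 = 3.50 / 5 = 0.7000%
Population std dev = √[78.9200 / 5] = 3.9729%
Sharpe = (r̄ − rf) / σ = (0.7000 − 0.77) / 3.9729 = -0.0700 / 3.9729 = -0.0176

-0.02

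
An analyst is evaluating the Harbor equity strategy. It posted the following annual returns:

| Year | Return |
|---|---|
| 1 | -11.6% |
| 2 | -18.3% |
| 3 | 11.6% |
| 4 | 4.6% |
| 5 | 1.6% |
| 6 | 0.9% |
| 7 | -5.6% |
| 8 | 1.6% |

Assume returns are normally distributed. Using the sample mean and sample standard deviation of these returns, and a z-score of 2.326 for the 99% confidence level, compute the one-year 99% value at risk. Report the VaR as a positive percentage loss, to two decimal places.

24.03

μ = (-11.6 − 18.3 + 11.6 + 4.6 + 1.6 + 0.9 − 5.6 + 1.6) / 8 = -1.9000%
Σ(r − μ)² = 633.5800; sample σ = √(633.5800/7) = 9.5137%
VaR = −(μ − z·σ) = −(-1.9000 − 2.326 × 9.5137) = −(-24.0289) = 24.0289%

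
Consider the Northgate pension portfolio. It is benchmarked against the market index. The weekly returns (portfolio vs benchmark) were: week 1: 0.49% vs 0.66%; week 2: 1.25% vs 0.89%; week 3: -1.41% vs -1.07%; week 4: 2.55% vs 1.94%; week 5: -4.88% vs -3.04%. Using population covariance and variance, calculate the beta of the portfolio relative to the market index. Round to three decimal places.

1.469

r̄p = -0.4000%,  r̄m = -0.1240%
Cov = Σ(rp − r̄p)(rm − r̄m) / 5 = 4.4958
Var(rm) = Σ(rm − r̄m)² / 5 = 3.0602
β = Cov / Var = 4.4958 / 3.0602 = 1.4691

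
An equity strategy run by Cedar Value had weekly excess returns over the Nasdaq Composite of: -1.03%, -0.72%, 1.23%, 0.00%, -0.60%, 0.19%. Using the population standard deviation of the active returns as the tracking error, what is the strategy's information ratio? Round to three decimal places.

-0.208

μ = (-1.03 − 0.72 + 1.23 + 0 − 0.6 + 0.19) / 6 = -0.1550%
Σ(r − μ)² = (-1.03 − (-0.1550))² + (-0.72 − (-0.1550))² + … = 3.3442
population σ = √(3.3442 / 6) = √0.5574 = 0.7466%
IR = μ / tracking error = -0.1550 / 0.7466 = -0.2076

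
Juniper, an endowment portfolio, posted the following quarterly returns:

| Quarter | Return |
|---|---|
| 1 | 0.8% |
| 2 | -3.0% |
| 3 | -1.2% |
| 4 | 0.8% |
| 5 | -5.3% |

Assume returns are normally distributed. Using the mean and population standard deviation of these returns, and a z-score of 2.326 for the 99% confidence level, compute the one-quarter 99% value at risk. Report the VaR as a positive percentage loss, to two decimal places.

Mean return μ = -7.90 / 5 = -1.5800%
Population std dev = √[27.3280 / 5] = 2.3379%
VaR = −(μ − z·σ) = −(-1.5800 − 2.326 × 2.3379) = −(-7.0180) = 7.0180%

7.02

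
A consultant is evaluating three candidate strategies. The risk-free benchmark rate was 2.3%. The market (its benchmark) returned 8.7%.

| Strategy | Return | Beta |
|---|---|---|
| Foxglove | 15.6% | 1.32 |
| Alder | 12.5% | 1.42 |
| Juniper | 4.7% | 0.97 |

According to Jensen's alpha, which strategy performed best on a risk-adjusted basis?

Foxglove

Foxglove: α = 15.6% − [2.3% + 1.32 × (8.7% − 2.3%)] = 4.852
Alder: α = 12.5% − [2.3% + 1.42 × (8.7% − 2.3%)] = 1.112
Juniper: α = 4.7% − [2.3% + 0.97 × (8.7% − 2.3%)] = -3.808
Highest: Foxglove (4.852).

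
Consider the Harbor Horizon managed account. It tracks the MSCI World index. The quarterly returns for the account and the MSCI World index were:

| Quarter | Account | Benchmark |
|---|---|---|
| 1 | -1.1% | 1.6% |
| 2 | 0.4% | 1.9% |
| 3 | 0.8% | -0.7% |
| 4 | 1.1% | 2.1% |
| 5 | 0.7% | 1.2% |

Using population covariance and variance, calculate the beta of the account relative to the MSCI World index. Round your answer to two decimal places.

-0.14

r̄p = 0.3800%,  r̄m = 1.2200%
Cov = Σ(rp − r̄p)(rm − r̄m) / 5 = -0.1456
Var(rm) = Σ(rm − r̄m)² / 5 = 1.0136
β = Cov / Var = -0.1456 / 1.0136 = -0.1436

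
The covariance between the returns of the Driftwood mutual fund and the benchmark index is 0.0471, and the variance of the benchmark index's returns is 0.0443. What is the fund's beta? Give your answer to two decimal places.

β = Cov(Rp, Rm) / Var(Rm) = 0.0471 / 0.0443 = 1.0632

1.06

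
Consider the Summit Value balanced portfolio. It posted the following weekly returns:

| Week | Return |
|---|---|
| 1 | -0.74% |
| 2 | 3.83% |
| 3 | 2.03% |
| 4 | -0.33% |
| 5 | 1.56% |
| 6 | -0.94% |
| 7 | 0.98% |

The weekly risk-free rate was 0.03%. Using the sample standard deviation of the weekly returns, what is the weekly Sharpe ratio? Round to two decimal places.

0.51

Mean return μ = 6.390 / 7 = 0.9129%
Σ(r − μ)² = (-0.74 − 0.9129)² + (3.83 − 0.9129)² + (2.03 − 0.9129)² + … = 17.8907
σ = √[17.8907 / 6] = 1.7268%
Sharpe = (μ − rf) / σ = (0.9129 − 0.03) / 1.7268 = 0.8829 / 1.7268 = 0.5113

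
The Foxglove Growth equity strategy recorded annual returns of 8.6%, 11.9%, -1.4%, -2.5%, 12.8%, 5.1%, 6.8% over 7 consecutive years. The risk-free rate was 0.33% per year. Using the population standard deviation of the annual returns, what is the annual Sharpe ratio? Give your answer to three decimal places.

r̄ = (8.6 + 11.9 − 1.4 − 2.5 + 12.8 + 5.1 + 6.8) / 7 = 41.30 / 7 = 5.9000%
Σ(r − r̄)² = (8.6 − 5.9000)² + (11.9 − 5.9000)² + … = 216.2000
σ = √[216.2000 / 7] = 5.5575%
Sharpe = (r̄ − rf) / σ = (5.9000 − 0.33) / 5.5575 = 5.5700 / 5.5575 = 1.0022

1.002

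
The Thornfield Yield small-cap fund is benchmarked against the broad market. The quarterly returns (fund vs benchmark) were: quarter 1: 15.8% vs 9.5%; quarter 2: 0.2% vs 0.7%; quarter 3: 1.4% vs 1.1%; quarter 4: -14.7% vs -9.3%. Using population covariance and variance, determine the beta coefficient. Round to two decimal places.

1.62

r̄p = 0.6750%,  r̄m = 0.5000%
Cov = Σ(rp − r̄p)(rm − r̄m) / 4 = 71.7850
Var(rm) = Σ(rm − r̄m)² / 4 = 44.3600
β = Cov / Var = 71.7850 / 44.3600 = 1.6182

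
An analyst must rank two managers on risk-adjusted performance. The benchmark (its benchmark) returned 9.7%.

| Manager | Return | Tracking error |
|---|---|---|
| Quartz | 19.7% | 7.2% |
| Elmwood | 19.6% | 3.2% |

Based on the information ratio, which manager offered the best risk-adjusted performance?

Quartz: IR = (19.7% − 9.7%) / 7.2% = 1.389
Elmwood: IR = (19.6% − 9.7%) / 3.2% = 3.094
Highest: Elmwood (3.094).

Elmwood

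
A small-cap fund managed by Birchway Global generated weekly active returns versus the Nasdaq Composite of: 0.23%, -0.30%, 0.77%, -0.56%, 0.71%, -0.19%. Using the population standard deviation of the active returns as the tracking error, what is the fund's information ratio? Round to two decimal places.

r̄ = (0.23 − 0.3 + 0.77 − 0.56 + 0.71 − 0.19) / 6 = 0.1100%
Σ(r − r̄)² = 1.5170; population σ = √(1.5170/6) = 0.5028%
IR = r̄ / tracking error = 0.1100 / 0.5028 = 0.2188

0.22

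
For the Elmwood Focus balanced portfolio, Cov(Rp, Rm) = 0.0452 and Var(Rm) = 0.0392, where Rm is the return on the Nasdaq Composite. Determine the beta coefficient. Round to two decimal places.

1.15

β = Cov(Rp, Rm) / Var(Rm) = 0.0452 / 0.0392 = 1.1531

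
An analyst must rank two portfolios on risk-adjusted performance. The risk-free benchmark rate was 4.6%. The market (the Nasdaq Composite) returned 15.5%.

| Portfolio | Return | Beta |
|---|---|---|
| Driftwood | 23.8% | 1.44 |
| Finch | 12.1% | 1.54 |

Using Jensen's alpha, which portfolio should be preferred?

Driftwood

Driftwood: α = 23.8% − [4.6% + 1.44 × (15.5% − 4.6%)] = 3.504
Finch: α = 12.1% − [4.6% + 1.54 × (15.5% − 4.6%)] = -9.286
Highest: Driftwood (3.504).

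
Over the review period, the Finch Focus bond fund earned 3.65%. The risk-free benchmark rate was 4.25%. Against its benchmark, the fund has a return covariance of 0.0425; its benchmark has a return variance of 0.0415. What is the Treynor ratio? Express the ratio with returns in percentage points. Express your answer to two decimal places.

-0.59

β = Cov / Var = 0.0425 / 0.0415 = 1.0241
Treynor = (Rp − Rf) / β = (3.65% − 4.25%) / 1.0241 = -0.60 / 1.0241 = -0.5859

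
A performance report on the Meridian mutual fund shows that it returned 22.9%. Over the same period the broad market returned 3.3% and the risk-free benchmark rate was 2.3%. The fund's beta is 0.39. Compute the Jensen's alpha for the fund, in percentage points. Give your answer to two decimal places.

CAPM expected return = Rf + β(Rm − Rf) = 2.3% + 0.39 × (3.3% − 2.3%) = 2.3 + 0.39 × 1.00 = 2.6900%
Jensen's α = Rp − E[R] = 22.9% − 2.6900% = 20.2100

20.21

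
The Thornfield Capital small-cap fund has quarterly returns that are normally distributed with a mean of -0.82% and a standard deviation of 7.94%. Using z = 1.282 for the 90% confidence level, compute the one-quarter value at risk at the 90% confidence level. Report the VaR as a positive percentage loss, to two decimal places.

VaR (as % loss) = −(μ − z·σ) = −(-0.82% − 1.282 × 7.94%) = −(-10.99908%) = 10.99908%

11.00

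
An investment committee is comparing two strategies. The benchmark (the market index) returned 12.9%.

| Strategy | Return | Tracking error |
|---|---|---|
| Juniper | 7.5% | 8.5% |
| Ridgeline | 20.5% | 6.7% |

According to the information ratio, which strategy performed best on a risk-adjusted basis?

Juniper: IR = (7.5% − 12.9%) / 8.5% = -0.635
Ridgeline: IR = (20.5% − 12.9%) / 6.7% = 1.134
Highest: Ridgeline (1.134).

Ridgeline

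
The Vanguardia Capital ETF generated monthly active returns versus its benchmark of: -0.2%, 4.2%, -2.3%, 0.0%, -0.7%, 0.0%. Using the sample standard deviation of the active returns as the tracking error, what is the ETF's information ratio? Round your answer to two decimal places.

0.08

r̄ = (-0.2 + 4.2 − 2.3 + 0 − 0.7 + 0) / 6 = 0.1667%
Σ(r − r̄)² = (-0.2 − 0.1667)² + (4.2 − 0.1667)² + (-2.3 − 0.1667)² + … = 23.2933
sample σ = √(23.2933 / 5) = √4.6587 = 2.1584%
IR = r̄ / tracking error = 0.1667 / 2.1584 = 0.0772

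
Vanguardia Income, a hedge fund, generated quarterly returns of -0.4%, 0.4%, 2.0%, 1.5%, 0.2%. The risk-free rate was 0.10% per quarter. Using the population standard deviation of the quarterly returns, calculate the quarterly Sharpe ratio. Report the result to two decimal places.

μ = (-0.4 + 0.4 + 2 + 1.5 + 0.2) / 5 = 0.7400%
Population std dev = √[3.8720 / 5] = 0.8800%
Sharpe = (μ − rf) / σ = (0.7400 − 0.1) / 0.8800 = 0.6400 / 0.8800 = 0.7273

0.73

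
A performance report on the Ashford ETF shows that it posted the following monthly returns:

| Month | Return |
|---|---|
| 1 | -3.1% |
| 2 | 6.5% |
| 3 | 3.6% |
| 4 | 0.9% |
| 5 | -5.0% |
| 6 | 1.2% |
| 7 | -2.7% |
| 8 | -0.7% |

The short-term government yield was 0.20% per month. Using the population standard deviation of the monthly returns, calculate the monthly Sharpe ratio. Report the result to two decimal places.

Mean return μ = 0.70 / 8 = 0.0875%
Σ(r − μ)² = (-3.1 − 0.0875)² + (6.5 − 0.0875)² + … = 99.7888
population σ = √(99.7888 / 8) = √12.4736 = 3.5318%
Sharpe = (μ − rf) / σ = (0.0875 − 0.2) / 3.5318 = -0.1125 / 3.5318 = -0.0319

-0.03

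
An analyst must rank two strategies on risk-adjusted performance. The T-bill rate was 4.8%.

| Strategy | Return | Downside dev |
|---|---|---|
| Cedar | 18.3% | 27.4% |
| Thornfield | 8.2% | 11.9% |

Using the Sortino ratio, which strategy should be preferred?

Cedar

Cedar: Sortino ratio = (18.3% − 4.8%) / 27.4% = 0.493
Thornfield: Sortino ratio = (8.2% − 4.8%) / 11.9% = 0.286
Highest: Cedar (0.493).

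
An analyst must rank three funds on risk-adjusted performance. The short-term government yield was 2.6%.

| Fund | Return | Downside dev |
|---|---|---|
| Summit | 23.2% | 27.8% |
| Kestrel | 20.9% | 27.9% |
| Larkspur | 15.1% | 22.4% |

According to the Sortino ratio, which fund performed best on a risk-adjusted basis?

Summit

Summit: Sortino ratio = (23.2% − 2.6%) / 27.8% = 0.741
Kestrel: Sortino ratio = (20.9% − 2.6%) / 27.9% = 0.656
Larkspur: Sortino ratio = (15.1% − 2.6%) / 22.4% = 0.558
Highest: Summit (0.741).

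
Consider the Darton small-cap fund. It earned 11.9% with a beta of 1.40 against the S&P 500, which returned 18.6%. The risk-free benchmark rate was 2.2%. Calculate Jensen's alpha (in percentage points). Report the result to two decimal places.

CAPM expected return = Rf + β(Rm − Rf) = 2.2% + 1.40 × (18.6% − 2.2%) = 2.2 + 1.40 × 16.40 = 25.1600%
Jensen's α = Rp − E[R] = 11.9% − 25.1600% = -13.2600

-13.26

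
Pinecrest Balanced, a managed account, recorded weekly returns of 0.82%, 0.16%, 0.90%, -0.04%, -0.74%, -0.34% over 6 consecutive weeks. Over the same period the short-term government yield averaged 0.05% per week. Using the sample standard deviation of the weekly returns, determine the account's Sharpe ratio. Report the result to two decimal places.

0.12

r̄ = (0.82 + 0.16 + 0.9 − 0.04 − 0.74 − 0.34) / 6 = 0.1267%
Σ(r − r̄)² = (0.82 − 0.1267)² + (0.16 − 0.1267)² + … = 2.0765
sample σ = √(2.0765 / 5) = √0.4153 = 0.6444%
Sharpe = (r̄ − rf) / σ = (0.1267 − 0.05) / 0.6444 = 0.0767 / 0.6444 = 0.1190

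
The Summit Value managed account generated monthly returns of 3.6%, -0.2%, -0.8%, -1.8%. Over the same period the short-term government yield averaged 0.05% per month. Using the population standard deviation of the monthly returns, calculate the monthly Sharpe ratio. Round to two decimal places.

0.07

Mean return μ = 0.80 / 4 = 0.2000%
Σ(r − μ)² = 16.7200; population σ = √(16.7200/4) = 2.0445%
Sharpe = (μ − rf) / σ = (0.2000 − 0.05) / 2.0445 = 0.1500 / 2.0445 = 0.0734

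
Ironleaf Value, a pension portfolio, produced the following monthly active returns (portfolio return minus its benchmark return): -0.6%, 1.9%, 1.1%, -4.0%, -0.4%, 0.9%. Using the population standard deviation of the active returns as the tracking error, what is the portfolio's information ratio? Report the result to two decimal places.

μ = (-0.6 + 1.9 + 1.1 − 4 − 0.4 + 0.9) / 6 = -0.1833%
Σ(r − μ)² = 21.9483; population σ = √(21.9483/6) = 1.9126%
IR = μ / tracking error = -0.1833 / 1.9126 = -0.0958

-0.10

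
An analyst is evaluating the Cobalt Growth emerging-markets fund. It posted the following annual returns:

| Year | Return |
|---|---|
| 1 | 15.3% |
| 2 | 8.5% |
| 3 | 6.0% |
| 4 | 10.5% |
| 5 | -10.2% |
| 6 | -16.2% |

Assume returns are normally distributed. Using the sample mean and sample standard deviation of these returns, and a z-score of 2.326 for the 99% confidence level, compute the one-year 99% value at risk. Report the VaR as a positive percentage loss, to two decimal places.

r̄ = (15.3 + 8.5 + 6 + 10.5 − 10.2 − 16.2) / 6 = 2.3167%
Σ(r − r̄)² = (15.3 − 2.3167)² + (8.5 − 2.3167)² + … = 786.8683
σ = √[786.8683 / 5] = 12.5449%
VaR = −(r̄ − z·σ) = −(2.3167 − 2.326 × 12.5449) = −(-26.8627) = 26.8627%

26.86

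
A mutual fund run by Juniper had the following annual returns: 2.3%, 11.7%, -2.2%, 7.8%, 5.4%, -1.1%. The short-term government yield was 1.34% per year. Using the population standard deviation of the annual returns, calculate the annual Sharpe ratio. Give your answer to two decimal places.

r̄ = (2.3 + 11.7 − 2.2 + 7.8 + 5.4 − 1.1) / 6 = 3.9833%
Σ(r − r̄)² = (2.3 − 3.9833)² + (11.7 − 3.9833)² + … = 143.0283
population σ = √(143.0283 / 6) = √23.8381 = 4.8824%
Sharpe = (r̄ − rf) / σ = (3.9833 − 1.34) / 4.8824 = 2.6433 / 4.8824 = 0.5414

0.54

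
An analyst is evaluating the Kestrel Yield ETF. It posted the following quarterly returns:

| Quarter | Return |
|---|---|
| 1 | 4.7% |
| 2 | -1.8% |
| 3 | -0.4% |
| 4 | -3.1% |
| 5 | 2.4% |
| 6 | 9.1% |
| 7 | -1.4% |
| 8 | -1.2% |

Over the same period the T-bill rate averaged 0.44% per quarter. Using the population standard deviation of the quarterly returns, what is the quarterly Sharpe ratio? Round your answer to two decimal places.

0.16

Mean return μ = 8.30 / 8 = 1.0375%
Population std dev = √[118.4588 / 8] = 3.8480%
Sharpe = (μ − rf) / σ = (1.0375 − 0.44) / 3.8480 = 0.5975 / 3.8480 = 0.1553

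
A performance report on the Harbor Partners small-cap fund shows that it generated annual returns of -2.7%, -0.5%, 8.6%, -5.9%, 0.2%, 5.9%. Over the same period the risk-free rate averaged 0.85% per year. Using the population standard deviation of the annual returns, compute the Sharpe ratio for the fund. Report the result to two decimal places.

r̄ = (-2.7 − 0.5 + 8.6 − 5.9 + 0.2 + 5.9) / 6 = 0.9333%
Σ(r − r̄)² = (-2.7 − 0.9333)² + (-0.5 − 0.9333)² + (8.6 − 0.9333)² + … = 145.9333
population σ = √(145.9333 / 6) = √24.3222 = 4.9318%
Sharpe = (r̄ − rf) / σ = (0.9333 − 0.85) / 4.9318 = 0.0833 / 4.9318 = 0.0169

0.02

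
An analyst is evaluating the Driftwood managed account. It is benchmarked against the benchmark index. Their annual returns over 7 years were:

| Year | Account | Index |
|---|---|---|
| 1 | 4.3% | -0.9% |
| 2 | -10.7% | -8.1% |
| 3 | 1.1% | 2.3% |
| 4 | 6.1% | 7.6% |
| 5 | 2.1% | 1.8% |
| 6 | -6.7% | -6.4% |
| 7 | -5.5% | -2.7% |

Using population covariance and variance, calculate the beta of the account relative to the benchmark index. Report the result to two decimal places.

r̄p = -1.3286%,  r̄m = -0.9143%
Cov = Σ(rp − r̄p)(rm − r̄m) / 7 = 26.3853
Var(rm) = Σ(rm − r̄m)² / 7 = 25.0155
β = Cov / Var = 26.3853 / 25.0155 = 1.0548

1.05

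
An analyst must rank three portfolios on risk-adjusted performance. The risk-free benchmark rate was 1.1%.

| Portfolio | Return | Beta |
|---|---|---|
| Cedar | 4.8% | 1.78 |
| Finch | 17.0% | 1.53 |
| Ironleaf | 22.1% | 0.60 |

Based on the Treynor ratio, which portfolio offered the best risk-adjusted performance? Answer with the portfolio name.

Cedar: Treynor = (4.8% − 1.1%) / 1.78 = 2.079
Finch: Treynor = (17.0% − 1.1%) / 1.53 = 10.392
Ironleaf: Treynor = (22.1% − 1.1%) / 0.60 = 35.000
Highest: Ironleaf (35.000).

Ironleaf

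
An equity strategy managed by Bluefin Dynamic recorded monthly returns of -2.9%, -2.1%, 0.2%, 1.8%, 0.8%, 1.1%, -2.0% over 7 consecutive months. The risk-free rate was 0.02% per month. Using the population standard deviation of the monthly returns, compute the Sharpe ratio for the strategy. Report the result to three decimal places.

μ = (-2.9 − 2.1 + 0.2 + 1.8 + 0.8 + 1.1 − 2) / 7 = -0.4429%
Population std dev = √[20.5771 / 7] = 1.7145%
Sharpe = (μ − rf) / σ = (-0.4429 − 0.02) / 1.7145 = -0.4629 / 1.7145 = -0.2700

-0.270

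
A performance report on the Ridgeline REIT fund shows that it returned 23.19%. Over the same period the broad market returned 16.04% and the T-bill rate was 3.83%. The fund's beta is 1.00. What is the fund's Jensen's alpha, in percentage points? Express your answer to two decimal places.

7.15

CAPM expected return = Rf + β(Rm − Rf) = 3.83% + 1.00 × (16.04% − 3.83%) = 3.83 + 1.00 × 12.21 = 16.0400%
Jensen's α = Rp − E[R] = 23.19% − 16.0400% = 7.1500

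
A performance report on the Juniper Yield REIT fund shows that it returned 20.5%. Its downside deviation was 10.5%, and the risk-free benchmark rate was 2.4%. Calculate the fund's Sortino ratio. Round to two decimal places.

Sortino = (Rp − Rf) / σd = (20.5% − 2.4%) / 10.5% = 18.10% / 10.5% = 1.7238

1.72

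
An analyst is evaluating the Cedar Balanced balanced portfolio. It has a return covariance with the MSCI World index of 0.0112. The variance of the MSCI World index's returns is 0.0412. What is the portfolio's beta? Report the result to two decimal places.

0.27

β = Cov(Rp, Rm) / Var(Rm) = 0.0112 / 0.0412 = 0.2718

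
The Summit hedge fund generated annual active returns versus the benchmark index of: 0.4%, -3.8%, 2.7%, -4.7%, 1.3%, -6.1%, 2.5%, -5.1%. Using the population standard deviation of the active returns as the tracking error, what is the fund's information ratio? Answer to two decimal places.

-0.47

r̄ = (0.4 − 3.8 + 2.7 − 4.7 + 1.3 − 6.1 + 2.5 − 5.1) / 8 = -1.6000%
Σ(r − r̄)² = 94.6600; population σ = √(94.6600/8) = 3.4398%
IR = r̄ / tracking error = -1.6000 / 3.4398 = -0.4651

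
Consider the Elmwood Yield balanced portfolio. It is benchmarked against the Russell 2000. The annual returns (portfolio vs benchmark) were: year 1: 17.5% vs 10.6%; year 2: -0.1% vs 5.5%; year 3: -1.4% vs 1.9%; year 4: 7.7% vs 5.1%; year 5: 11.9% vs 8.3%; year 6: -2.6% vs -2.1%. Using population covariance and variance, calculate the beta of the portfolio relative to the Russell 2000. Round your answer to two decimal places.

1.61

r̄p = 5.5000%,  r̄m = 4.8833%
Cov = Σ(rp − r̄p)(rm − r̄m) / 6 = 27.4400
Var(rm) = Σ(rm − r̄m)² / 6 = 17.0747
β = Cov / Var = 27.4400 / 17.0747 = 1.6071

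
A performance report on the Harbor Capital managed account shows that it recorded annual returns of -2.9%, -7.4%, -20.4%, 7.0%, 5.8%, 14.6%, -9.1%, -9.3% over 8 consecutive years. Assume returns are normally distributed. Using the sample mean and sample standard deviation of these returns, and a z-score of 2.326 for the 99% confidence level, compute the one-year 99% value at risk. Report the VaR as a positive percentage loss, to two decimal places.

28.87

μ = (-2.9 − 7.4 − 20.4 + 7 + 5.8 + 14.6 − 9.1 − 9.3) / 8 = -2.7125%
Σ(r − μ)² = (-2.9 − (-2.7125))² + (-7.4 − (-2.7125))² + (-20.4 − (-2.7125))² + … = 885.5688
σ = √[885.5688 / 7] = 11.2477%
VaR = −(μ − z·σ) = −(-2.7125 − 2.326 × 11.2477) = −(-28.8747) = 28.8747%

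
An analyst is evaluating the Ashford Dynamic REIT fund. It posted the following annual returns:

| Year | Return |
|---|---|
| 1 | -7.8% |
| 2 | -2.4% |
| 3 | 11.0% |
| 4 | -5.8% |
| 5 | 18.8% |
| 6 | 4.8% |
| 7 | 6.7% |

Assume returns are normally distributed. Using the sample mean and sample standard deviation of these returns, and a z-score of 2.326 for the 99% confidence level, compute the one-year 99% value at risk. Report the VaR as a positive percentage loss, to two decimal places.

18.68

μ = (-7.8 − 2.4 + 11 − 5.8 + 18.8 + 4.8 + 6.7) / 7 = 3.6143%
Sample σ = √[Σ(r − μ)² / 6] = √[551.1686 / 6] = √91.8614 = 9.5844%
VaR = −(μ − z·σ) = −(3.6143 − 2.326 × 9.5844) = −(-18.6790) = 18.6790%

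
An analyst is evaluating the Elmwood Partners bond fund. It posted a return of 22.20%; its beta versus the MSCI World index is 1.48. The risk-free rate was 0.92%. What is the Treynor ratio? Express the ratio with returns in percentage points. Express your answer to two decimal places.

14.38

Treynor = (Rp − Rf) / β = (22.20% − 0.92%) / 1.48 = 21.28 / 1.48 = 14.3784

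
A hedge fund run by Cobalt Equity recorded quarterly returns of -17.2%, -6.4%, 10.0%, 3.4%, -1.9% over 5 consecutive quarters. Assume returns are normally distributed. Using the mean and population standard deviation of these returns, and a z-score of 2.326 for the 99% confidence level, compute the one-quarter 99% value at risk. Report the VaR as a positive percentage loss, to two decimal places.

μ = (-17.2 − 6.4 + 10 + 3.4 − 1.9) / 5 = -2.4200%
Σ(r − μ)² = 422.6880; population σ = √(422.6880/5) = 9.1944%
VaR = −(μ − z·σ) = −(-2.4200 − 2.326 × 9.1944) = −(-23.8062) = 23.8062%

23.81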